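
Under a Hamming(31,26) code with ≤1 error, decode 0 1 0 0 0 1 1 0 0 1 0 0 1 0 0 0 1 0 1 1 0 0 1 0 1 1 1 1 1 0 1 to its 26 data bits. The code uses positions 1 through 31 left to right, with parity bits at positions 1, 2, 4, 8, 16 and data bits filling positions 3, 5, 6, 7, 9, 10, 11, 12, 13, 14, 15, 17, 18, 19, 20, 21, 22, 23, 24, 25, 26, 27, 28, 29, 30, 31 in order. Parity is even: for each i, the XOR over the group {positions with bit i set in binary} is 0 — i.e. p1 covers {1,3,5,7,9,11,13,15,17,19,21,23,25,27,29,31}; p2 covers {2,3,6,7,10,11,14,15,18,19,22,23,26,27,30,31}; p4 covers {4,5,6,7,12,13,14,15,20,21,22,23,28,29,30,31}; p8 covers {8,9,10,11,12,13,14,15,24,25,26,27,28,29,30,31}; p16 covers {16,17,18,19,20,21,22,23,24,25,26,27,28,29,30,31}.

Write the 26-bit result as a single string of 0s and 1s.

s1 (pos 1,3,5,7,9,11,13,15,17,19,21,23,25,27,29,31): 0⊕0⊕0⊕1⊕0⊕0⊕1⊕0⊕1⊕1⊕0⊕1⊕1⊕1⊕1⊕1 = 1
s2 (pos 2,3,6,7,10,11,14,15,18,19,22,23,26,27,30,31): 1⊕0⊕1⊕1⊕1⊕0⊕0⊕0⊕0⊕1⊕0⊕1⊕1⊕1⊕0⊕1 = 1
s4 (pos 4,5,6,7,12,13,14,15,20,21,22,23,28,29,30,31): 0⊕0⊕1⊕1⊕0⊕1⊕0⊕0⊕1⊕0⊕0⊕1⊕1⊕1⊕0⊕1 = 0
s8 (pos 8,9,10,11,12,13,14,15,24,25,26,27,28,29,30,31): 0⊕0⊕1⊕0⊕0⊕1⊕0⊕0⊕0⊕1⊕1⊕1⊕1⊕1⊕0⊕1 = 0
s16 (pos 16,17,18,19,20,21,22,23,24,25,26,27,28,29,30,31): 0⊕1⊕0⊕1⊕1⊕0⊕0⊕1⊕0⊕1⊕1⊕1⊕1⊕1⊕0⊕1 = 0
Syndrome s16…s1 = 00011 → error at position 3.
Flip position 3: 0100011001001000101100101111101 → 0110011001001000101100101111101
Read data bits from positions 3,5,6,7,9,10,11,12,13,14,15,17,18,19,20,21,22,23,24,25,26,27,28,29,30,31: 10110100100101100101111101

10110100100101100101111101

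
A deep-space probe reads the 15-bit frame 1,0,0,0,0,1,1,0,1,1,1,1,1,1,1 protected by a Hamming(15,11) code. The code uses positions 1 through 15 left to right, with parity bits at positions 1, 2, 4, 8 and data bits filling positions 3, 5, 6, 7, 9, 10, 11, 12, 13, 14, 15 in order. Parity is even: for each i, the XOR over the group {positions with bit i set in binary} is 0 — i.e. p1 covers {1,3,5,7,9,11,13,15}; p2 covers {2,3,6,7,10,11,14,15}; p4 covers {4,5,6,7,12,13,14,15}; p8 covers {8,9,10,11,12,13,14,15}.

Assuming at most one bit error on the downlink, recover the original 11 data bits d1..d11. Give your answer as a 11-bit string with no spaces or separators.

s1 (pos 1,3,5,7,9,11,13,15): 1⊕0⊕0⊕1⊕1⊕1⊕1⊕1 = 0
s2 (pos 2,3,6,7,10,11,14,15): 0⊕0⊕1⊕1⊕1⊕1⊕1⊕1 = 0
s4 (pos 4,5,6,7,12,13,14,15): 0⊕0⊕1⊕1⊕1⊕1⊕1⊕1 = 0
s8 (pos 8,9,10,11,12,13,14,15): 0⊕1⊕1⊕1⊕1⊕1⊕1⊕1 = 1
Syndrome s8…s1 = 1000 → error at position 8.
Flip position 8: 100001101111111 → 100001111111111
Read data bits from positions 3,5,6,7,9,10,11,12,13,14,15: 00111111111

00111111111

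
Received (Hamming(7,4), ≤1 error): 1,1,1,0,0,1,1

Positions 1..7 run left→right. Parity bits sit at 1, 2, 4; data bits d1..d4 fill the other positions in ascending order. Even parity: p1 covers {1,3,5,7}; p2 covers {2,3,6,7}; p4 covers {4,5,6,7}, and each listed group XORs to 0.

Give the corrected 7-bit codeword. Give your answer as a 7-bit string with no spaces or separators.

0110011

s1 (pos 1,3,5,7): 1⊕1⊕0⊕1 = 1
s2 (pos 2,3,6,7): 1⊕1⊕1⊕1 = 0
s4 (pos 4,5,6,7): 0⊕0⊕1⊕1 = 0
Syndrome s4…s1 = 001 → error at position 1.
Flip position 1: 1110011 → 0110011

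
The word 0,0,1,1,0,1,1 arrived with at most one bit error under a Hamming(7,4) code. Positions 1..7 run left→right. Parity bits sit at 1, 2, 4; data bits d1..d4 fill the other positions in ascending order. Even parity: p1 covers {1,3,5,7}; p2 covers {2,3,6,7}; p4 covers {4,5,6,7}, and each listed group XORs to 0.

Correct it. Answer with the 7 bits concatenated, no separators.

s1 (pos 1,3,5,7): 0⊕1⊕0⊕1 = 0
s2 (pos 2,3,6,7): 0⊕1⊕1⊕1 = 1
s4 (pos 4,5,6,7): 1⊕0⊕1⊕1 = 1
Syndrome s4…s1 = 110 → error at position 6.
Flip position 6: 0011011 → 0011001

0011001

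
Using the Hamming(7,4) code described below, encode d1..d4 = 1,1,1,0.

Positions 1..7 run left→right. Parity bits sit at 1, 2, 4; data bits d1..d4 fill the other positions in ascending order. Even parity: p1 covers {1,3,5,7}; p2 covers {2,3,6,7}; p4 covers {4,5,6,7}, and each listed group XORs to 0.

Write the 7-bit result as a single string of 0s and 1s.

0010110

Place data at non-parity positions: p1 p2 1 p4 1 1 0
p1 (pos 1,3,5,7): XOR of data positions = 1⊕1⊕0 = 0
p2 (pos 2,3,6,7): XOR of data positions = 1⊕1⊕0 = 0
p4 (pos 4,5,6,7): XOR of data positions = 1⊕1⊕0 = 0
Codeword: 0010110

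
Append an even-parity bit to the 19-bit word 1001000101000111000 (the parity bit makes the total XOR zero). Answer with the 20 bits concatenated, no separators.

10010001010001110001

XOR of the 19 data bits: 1⊕0⊕0⊕1⊕0⊕0⊕0⊕1⊕0⊕1⊕0⊕0⊕0⊕1⊕1⊕1⊕0⊕0⊕0 = 1
Parity bit = 1 (so all 20 bits XOR to 0).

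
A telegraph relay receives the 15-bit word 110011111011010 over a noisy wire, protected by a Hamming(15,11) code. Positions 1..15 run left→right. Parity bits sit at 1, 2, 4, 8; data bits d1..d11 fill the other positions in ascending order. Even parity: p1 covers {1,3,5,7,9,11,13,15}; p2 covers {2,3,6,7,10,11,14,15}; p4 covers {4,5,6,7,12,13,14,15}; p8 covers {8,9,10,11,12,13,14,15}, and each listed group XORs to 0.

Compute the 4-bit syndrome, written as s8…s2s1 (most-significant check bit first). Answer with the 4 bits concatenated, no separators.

1111

s1 (pos 1,3,5,7,9,11,13,15): 1⊕0⊕1⊕1⊕1⊕1⊕0⊕0 = 1
s2 (pos 2,3,6,7,10,11,14,15): 1⊕0⊕1⊕1⊕0⊕1⊕1⊕0 = 1
s4 (pos 4,5,6,7,12,13,14,15): 0⊕1⊕1⊕1⊕1⊕0⊕1⊕0 = 1
s8 (pos 8,9,10,11,12,13,14,15): 1⊕1⊕0⊕1⊕1⊕0⊕1⊕0 = 1
Syndrome s8…s1 = 1111 → error at position 15.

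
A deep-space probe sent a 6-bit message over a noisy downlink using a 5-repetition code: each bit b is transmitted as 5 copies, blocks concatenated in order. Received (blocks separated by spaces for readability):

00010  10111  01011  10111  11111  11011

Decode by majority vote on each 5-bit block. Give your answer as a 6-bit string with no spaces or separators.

011111

Block 1 (00010): 1 one → 0
Block 2 (10111): 4 ones → 1
Block 3 (01011): 3 ones → 1
Block 4 (10111): 4 ones → 1
Block 5 (11111): 5 ones → 1
Block 6 (11011): 4 ones → 1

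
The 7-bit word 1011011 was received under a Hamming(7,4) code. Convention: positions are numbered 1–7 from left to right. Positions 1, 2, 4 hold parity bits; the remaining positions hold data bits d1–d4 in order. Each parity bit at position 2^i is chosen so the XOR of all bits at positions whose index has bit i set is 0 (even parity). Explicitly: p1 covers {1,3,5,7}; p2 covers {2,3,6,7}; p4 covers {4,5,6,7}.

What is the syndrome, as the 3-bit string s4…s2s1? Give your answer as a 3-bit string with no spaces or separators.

111

s1 (pos 1,3,5,7): 1⊕1⊕0⊕1 = 1
s2 (pos 2,3,6,7): 0⊕1⊕1⊕1 = 1
s4 (pos 4,5,6,7): 1⊕0⊕1⊕1 = 1
Syndrome s4…s1 = 111 → error at position 7.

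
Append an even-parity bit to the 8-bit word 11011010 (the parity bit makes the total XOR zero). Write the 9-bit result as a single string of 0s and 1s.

XOR of the 8 data bits: 1⊕1⊕0⊕1⊕1⊕0⊕1⊕0 = 1
Parity bit = 1 (so all 9 bits XOR to 0).

110110101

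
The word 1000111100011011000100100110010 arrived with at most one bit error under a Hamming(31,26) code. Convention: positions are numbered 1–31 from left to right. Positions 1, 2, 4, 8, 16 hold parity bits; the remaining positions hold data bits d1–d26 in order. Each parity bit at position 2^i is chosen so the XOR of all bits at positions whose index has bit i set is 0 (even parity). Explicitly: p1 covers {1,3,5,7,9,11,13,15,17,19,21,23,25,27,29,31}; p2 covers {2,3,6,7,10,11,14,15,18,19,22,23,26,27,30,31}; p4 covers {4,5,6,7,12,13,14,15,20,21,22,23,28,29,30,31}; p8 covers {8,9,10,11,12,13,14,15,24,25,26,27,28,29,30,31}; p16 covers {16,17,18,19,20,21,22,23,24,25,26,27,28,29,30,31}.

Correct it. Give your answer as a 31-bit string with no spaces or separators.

s1 (pos 1,3,5,7,9,11,13,15,17,19,21,23,25,27,29,31): 1⊕0⊕1⊕1⊕0⊕0⊕1⊕1⊕0⊕0⊕0⊕1⊕0⊕1⊕0⊕0 = 1
s2 (pos 2,3,6,7,10,11,14,15,18,19,22,23,26,27,30,31): 0⊕0⊕1⊕1⊕0⊕0⊕0⊕1⊕0⊕0⊕0⊕1⊕1⊕1⊕1⊕0 = 1
s4 (pos 4,5,6,7,12,13,14,15,20,21,22,23,28,29,30,31): 0⊕1⊕1⊕1⊕1⊕1⊕0⊕1⊕1⊕0⊕0⊕1⊕0⊕0⊕1⊕0 = 1
s8 (pos 8,9,10,11,12,13,14,15,24,25,26,27,28,29,30,31): 1⊕0⊕0⊕0⊕1⊕1⊕0⊕1⊕0⊕0⊕1⊕1⊕0⊕0⊕1⊕0 = 1
s16 (pos 16,17,18,19,20,21,22,23,24,25,26,27,28,29,30,31): 1⊕0⊕0⊕0⊕1⊕0⊕0⊕1⊕0⊕0⊕1⊕1⊕0⊕0⊕1⊕0 = 0
Syndrome s16…s1 = 01111 → error at position 15.
Flip position 15: 1000111100011011000100100110010 → 1000111100011001000100100110010

1000111100011001000100100110010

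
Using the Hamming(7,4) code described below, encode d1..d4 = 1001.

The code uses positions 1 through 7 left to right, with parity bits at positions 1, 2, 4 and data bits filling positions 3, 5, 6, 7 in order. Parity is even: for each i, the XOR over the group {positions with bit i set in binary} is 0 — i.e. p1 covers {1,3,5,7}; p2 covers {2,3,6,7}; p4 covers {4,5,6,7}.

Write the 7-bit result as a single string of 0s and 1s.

Place data at non-parity positions: p1 p2 1 p4 0 0 1
p1 (pos 1,3,5,7): XOR of data positions = 1⊕0⊕1 = 0
p2 (pos 2,3,6,7): XOR of data positions = 1⊕0⊕1 = 0
p4 (pos 4,5,6,7): XOR of data positions = 0⊕0⊕1 = 1
Codeword: 0011001

0011001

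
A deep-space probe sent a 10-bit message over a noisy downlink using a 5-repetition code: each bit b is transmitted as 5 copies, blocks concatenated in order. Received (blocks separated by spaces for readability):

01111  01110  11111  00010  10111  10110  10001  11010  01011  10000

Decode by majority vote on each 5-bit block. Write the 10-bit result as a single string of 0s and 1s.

Block 1 (01111): 4 ones → 1
Block 2 (01110): 3 ones → 1
Block 3 (11111): 5 ones → 1
Block 4 (00010): 1 one → 0
Block 5 (10111): 4 ones → 1
Block 6 (10110): 3 ones → 1
Block 7 (10001): 2 ones → 0
Block 8 (11010): 3 ones → 1
Block 9 (01011): 3 ones → 1
Block 10 (10000): 1 one → 0

1110110110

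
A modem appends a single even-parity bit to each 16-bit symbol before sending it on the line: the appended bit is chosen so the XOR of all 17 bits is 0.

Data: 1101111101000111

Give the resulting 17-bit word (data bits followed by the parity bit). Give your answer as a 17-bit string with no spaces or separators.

XOR of the 16 data bits: 1⊕1⊕0⊕1⊕1⊕1⊕1⊕1⊕0⊕1⊕0⊕0⊕0⊕1⊕1⊕1 = 1
Parity bit = 1 (so all 17 bits XOR to 0).

11011111010001111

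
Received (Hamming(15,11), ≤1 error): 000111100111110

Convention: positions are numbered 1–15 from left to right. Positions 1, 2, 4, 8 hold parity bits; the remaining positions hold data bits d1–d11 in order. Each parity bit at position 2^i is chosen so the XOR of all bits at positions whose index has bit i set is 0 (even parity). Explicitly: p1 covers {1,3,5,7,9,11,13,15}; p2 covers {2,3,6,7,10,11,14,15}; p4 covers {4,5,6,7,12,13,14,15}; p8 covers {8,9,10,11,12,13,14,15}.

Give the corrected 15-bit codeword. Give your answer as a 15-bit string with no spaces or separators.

s1 (pos 1,3,5,7,9,11,13,15): 0⊕0⊕1⊕1⊕0⊕1⊕1⊕0 = 0
s2 (pos 2,3,6,7,10,11,14,15): 0⊕0⊕1⊕1⊕1⊕1⊕1⊕0 = 1
s4 (pos 4,5,6,7,12,13,14,15): 1⊕1⊕1⊕1⊕1⊕1⊕1⊕0 = 1
s8 (pos 8,9,10,11,12,13,14,15): 0⊕0⊕1⊕1⊕1⊕1⊕1⊕0 = 1
Syndrome s8…s1 = 1110 → error at position 14.
Flip position 14: 000111100111110 → 000111100111100

000111100111100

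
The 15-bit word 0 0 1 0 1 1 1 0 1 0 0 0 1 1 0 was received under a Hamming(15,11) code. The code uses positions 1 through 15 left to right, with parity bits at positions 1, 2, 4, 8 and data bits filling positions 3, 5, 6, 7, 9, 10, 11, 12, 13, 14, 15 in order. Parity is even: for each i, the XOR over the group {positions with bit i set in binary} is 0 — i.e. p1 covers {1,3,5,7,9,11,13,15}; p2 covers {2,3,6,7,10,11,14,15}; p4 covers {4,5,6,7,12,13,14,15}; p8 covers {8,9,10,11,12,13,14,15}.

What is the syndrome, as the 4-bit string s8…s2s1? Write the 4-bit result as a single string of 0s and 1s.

s1 (pos 1,3,5,7,9,11,13,15): 0⊕1⊕1⊕1⊕1⊕0⊕1⊕0 = 1
s2 (pos 2,3,6,7,10,11,14,15): 0⊕1⊕1⊕1⊕0⊕0⊕1⊕0 = 0
s4 (pos 4,5,6,7,12,13,14,15): 0⊕1⊕1⊕1⊕0⊕1⊕1⊕0 = 1
s8 (pos 8,9,10,11,12,13,14,15): 0⊕1⊕0⊕0⊕0⊕1⊕1⊕0 = 1
Syndrome s8…s1 = 1101 → error at position 13.

1101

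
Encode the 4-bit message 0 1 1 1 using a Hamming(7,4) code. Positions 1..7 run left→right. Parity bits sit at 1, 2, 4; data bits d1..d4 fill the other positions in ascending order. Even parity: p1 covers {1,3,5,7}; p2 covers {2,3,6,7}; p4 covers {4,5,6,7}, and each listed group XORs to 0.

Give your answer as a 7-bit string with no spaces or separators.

0001111

Place data at non-parity positions: p1 p2 0 p4 1 1 1
p1 (pos 1,3,5,7): XOR of data positions = 0⊕1⊕1 = 0
p2 (pos 2,3,6,7): XOR of data positions = 0⊕1⊕1 = 0
p4 (pos 4,5,6,7): XOR of data positions = 1⊕1⊕1 = 1
Codeword: 0001111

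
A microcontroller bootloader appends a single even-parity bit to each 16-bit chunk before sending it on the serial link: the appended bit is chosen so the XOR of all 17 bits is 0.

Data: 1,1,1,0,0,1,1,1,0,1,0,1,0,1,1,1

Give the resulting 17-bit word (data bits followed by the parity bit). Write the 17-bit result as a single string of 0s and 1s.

11100111010101111

XOR of the 16 data bits: 1⊕1⊕1⊕0⊕0⊕1⊕1⊕1⊕0⊕1⊕0⊕1⊕0⊕1⊕1⊕1 = 1
Parity bit = 1 (so all 17 bits XOR to 0).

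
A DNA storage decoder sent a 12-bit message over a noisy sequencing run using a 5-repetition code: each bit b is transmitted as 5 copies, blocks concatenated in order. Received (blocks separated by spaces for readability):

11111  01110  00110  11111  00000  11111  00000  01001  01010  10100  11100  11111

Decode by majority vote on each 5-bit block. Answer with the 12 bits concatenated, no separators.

Block 1 (11111): 5 ones → 1
Block 2 (01110): 3 ones → 1
Block 3 (00110): 2 ones → 0
Block 4 (11111): 5 ones → 1
Block 5 (00000): 0 ones → 0
Block 6 (11111): 5 ones → 1
Block 7 (00000): 0 ones → 0
Block 8 (01001): 2 ones → 0
Block 9 (01010): 2 ones → 0
Block 10 (10100): 2 ones → 0
Block 11 (11100): 3 ones → 1
Block 12 (11111): 5 ones → 1

110101000011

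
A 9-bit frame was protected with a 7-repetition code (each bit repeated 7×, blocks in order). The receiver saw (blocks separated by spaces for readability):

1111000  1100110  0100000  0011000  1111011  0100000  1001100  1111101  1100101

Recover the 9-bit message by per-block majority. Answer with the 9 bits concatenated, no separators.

110010011

Block 1 (1111000): 4 ones → 1
Block 2 (1100110): 4 ones → 1
Block 3 (0100000): 1 one → 0
Block 4 (0011000): 2 ones → 0
Block 5 (1111011): 6 ones → 1
Block 6 (0100000): 1 one → 0
Block 7 (1001100): 3 ones → 0
Block 8 (1111101): 6 ones → 1
Block 9 (1100101): 4 ones → 1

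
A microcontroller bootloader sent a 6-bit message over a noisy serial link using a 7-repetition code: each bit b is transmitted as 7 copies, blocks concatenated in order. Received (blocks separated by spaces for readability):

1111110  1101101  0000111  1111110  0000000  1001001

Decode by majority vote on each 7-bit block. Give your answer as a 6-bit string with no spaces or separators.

110100

Block 1 (1111110): 6 ones → 1
Block 2 (1101101): 5 ones → 1
Block 3 (0000111): 3 ones → 0
Block 4 (1111110): 6 ones → 1
Block 5 (0000000): 0 ones → 0
Block 6 (1001001): 3 ones → 0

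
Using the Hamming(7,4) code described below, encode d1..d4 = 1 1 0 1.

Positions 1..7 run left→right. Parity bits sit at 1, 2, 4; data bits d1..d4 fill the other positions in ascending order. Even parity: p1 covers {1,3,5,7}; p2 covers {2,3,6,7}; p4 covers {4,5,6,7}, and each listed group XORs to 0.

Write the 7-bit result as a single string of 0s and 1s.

1010101

Place data at non-parity positions: p1 p2 1 p4 1 0 1
p1 (pos 1,3,5,7): XOR of data positions = 1⊕1⊕1 = 1
p2 (pos 2,3,6,7): XOR of data positions = 1⊕0⊕1 = 0
p4 (pos 4,5,6,7): XOR of data positions = 1⊕0⊕1 = 0
Codeword: 1010101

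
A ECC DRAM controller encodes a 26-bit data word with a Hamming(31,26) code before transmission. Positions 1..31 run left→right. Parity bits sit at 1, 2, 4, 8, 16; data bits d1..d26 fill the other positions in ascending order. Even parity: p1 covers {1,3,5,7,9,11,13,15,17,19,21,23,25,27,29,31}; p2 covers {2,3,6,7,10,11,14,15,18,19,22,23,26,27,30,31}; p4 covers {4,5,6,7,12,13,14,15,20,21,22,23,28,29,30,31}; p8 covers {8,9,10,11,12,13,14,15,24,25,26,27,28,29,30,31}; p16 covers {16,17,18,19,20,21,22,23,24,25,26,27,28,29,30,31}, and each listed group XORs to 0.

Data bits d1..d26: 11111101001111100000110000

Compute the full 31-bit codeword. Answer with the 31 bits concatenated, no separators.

Place data at non-parity positions: p1 p2 1 p4 1 1 1 p8 1 1 0 1 0 0 1 p16 1 1 1 1 0 0 0 0 0 1 1 0 0 0 0
p1 (pos 1,3,5,7,9,11,13,15,17,19,21,23,25,27,29,31): XOR of data positions = 1⊕1⊕1⊕1⊕0⊕0⊕1⊕1⊕1⊕0⊕0⊕0⊕1⊕0⊕0 = 0
p2 (pos 2,3,6,7,10,11,14,15,18,19,22,23,26,27,30,31): XOR of data positions = 1⊕1⊕1⊕1⊕0⊕0⊕1⊕1⊕1⊕0⊕0⊕1⊕1⊕0⊕0 = 1
p4 (pos 4,5,6,7,12,13,14,15,20,21,22,23,28,29,30,31): XOR of data positions = 1⊕1⊕1⊕1⊕0⊕0⊕1⊕1⊕0⊕0⊕0⊕0⊕0⊕0⊕0 = 0
p8 (pos 8,9,10,11,12,13,14,15,24,25,26,27,28,29,30,31): XOR of data positions = 1⊕1⊕0⊕1⊕0⊕0⊕1⊕0⊕0⊕1⊕1⊕0⊕0⊕0⊕0 = 0
p16 (pos 16,17,18,19,20,21,22,23,24,25,26,27,28,29,30,31): XOR of data positions = 1⊕1⊕1⊕1⊕0⊕0⊕0⊕0⊕0⊕1⊕1⊕0⊕0⊕0⊕0 = 0
Codeword: 0110111011010010111100000110000

0110111011010010111100000110000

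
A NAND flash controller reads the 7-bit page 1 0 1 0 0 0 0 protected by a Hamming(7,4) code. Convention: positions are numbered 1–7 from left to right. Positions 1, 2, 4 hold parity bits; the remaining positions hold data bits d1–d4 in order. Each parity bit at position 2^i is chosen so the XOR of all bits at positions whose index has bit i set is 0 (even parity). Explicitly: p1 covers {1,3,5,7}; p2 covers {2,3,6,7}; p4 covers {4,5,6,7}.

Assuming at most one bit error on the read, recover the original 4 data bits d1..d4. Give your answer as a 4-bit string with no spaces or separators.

1000

s1 (pos 1,3,5,7): 1⊕1⊕0⊕0 = 0
s2 (pos 2,3,6,7): 0⊕1⊕0⊕0 = 1
s4 (pos 4,5,6,7): 0⊕0⊕0⊕0 = 0
Syndrome s4…s1 = 010 → error at position 2.
Flip position 2: 1010000 → 1110000
Read data bits from positions 3,5,6,7: 1000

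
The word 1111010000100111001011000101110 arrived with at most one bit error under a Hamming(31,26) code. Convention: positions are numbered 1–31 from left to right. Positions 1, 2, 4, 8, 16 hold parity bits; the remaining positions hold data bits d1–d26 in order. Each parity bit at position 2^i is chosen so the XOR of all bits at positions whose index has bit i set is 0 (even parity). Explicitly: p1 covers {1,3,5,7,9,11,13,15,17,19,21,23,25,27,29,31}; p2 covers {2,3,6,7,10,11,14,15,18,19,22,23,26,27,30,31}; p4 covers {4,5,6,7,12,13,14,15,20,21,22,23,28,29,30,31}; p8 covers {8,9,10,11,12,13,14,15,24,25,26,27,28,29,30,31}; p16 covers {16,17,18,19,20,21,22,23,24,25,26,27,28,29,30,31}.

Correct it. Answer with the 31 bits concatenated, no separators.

s1 (pos 1,3,5,7,9,11,13,15,17,19,21,23,25,27,29,31): 1⊕1⊕0⊕0⊕0⊕1⊕0⊕1⊕0⊕1⊕1⊕0⊕0⊕0⊕1⊕0 = 1
s2 (pos 2,3,6,7,10,11,14,15,18,19,22,23,26,27,30,31): 1⊕1⊕1⊕0⊕0⊕1⊕1⊕1⊕0⊕1⊕1⊕0⊕1⊕0⊕1⊕0 = 0
s4 (pos 4,5,6,7,12,13,14,15,20,21,22,23,28,29,30,31): 1⊕0⊕1⊕0⊕0⊕0⊕1⊕1⊕0⊕1⊕1⊕0⊕1⊕1⊕1⊕0 = 1
s8 (pos 8,9,10,11,12,13,14,15,24,25,26,27,28,29,30,31): 0⊕0⊕0⊕1⊕0⊕0⊕1⊕1⊕0⊕0⊕1⊕0⊕1⊕1⊕1⊕0 = 1
s16 (pos 16,17,18,19,20,21,22,23,24,25,26,27,28,29,30,31): 1⊕0⊕0⊕1⊕0⊕1⊕1⊕0⊕0⊕0⊕1⊕0⊕1⊕1⊕1⊕0 = 0
Syndrome s16…s1 = 01101 → error at position 13.
Flip position 13: 1111010000100111001011000101110 → 1111010000101111001011000101110

1111010000101111001011000101110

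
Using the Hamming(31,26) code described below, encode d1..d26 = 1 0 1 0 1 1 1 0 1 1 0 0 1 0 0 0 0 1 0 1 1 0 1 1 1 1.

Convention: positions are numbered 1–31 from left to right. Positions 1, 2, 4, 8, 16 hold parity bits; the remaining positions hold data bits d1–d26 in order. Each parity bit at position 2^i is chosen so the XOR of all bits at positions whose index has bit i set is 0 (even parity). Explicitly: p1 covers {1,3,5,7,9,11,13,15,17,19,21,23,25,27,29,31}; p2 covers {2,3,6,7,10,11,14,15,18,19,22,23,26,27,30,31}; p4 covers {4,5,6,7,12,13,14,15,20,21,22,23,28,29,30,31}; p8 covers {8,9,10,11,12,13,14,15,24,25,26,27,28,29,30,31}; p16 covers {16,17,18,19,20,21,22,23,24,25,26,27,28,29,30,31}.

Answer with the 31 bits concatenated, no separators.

Place data at non-parity positions: p1 p2 1 p4 0 1 0 p8 1 1 1 0 1 1 0 p16 0 1 0 0 0 0 1 0 1 1 0 1 1 1 1
p1 (pos 1,3,5,7,9,11,13,15,17,19,21,23,25,27,29,31): XOR of data positions = 1⊕0⊕0⊕1⊕1⊕1⊕0⊕0⊕0⊕0⊕1⊕1⊕0⊕1⊕1 = 0
p2 (pos 2,3,6,7,10,11,14,15,18,19,22,23,26,27,30,31): XOR of data positions = 1⊕1⊕0⊕1⊕1⊕1⊕0⊕1⊕0⊕0⊕1⊕1⊕0⊕1⊕1 = 0
p4 (pos 4,5,6,7,12,13,14,15,20,21,22,23,28,29,30,31): XOR of data positions = 0⊕1⊕0⊕0⊕1⊕1⊕0⊕0⊕0⊕0⊕1⊕1⊕1⊕1⊕1 = 0
p8 (pos 8,9,10,11,12,13,14,15,24,25,26,27,28,29,30,31): XOR of data positions = 1⊕1⊕1⊕0⊕1⊕1⊕0⊕0⊕1⊕1⊕0⊕1⊕1⊕1⊕1 = 1
p16 (pos 16,17,18,19,20,21,22,23,24,25,26,27,28,29,30,31): XOR of data positions = 0⊕1⊕0⊕0⊕0⊕0⊕1⊕0⊕1⊕1⊕0⊕1⊕1⊕1⊕1 = 0
Codeword: 0010010111101100010000101101111

0010010111101100010000101101111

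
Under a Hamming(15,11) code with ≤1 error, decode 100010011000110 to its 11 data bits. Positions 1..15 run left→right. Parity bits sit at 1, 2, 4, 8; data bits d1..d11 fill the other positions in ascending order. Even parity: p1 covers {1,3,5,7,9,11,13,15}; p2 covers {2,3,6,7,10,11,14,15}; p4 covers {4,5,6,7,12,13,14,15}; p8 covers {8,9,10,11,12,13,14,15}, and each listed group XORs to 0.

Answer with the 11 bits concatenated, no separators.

01101000110

s1 (pos 1,3,5,7,9,11,13,15): 1⊕0⊕1⊕0⊕1⊕0⊕1⊕0 = 0
s2 (pos 2,3,6,7,10,11,14,15): 0⊕0⊕0⊕0⊕0⊕0⊕1⊕0 = 1
s4 (pos 4,5,6,7,12,13,14,15): 0⊕1⊕0⊕0⊕0⊕1⊕1⊕0 = 1
s8 (pos 8,9,10,11,12,13,14,15): 1⊕1⊕0⊕0⊕0⊕1⊕1⊕0 = 0
Syndrome s8…s1 = 0110 → error at position 6.
Flip position 6: 100010011000110 → 100011011000110
Read data bits from positions 3,5,6,7,9,10,11,12,13,14,15: 01101000110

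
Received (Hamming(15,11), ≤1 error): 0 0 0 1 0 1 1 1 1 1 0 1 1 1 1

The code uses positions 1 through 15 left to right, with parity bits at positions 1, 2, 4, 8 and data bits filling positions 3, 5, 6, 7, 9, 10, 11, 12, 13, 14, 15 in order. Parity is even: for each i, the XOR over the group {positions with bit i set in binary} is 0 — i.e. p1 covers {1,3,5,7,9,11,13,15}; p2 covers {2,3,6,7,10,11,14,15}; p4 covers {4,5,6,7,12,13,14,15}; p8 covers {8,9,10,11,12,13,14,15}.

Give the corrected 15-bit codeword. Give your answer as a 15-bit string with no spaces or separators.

000101111101101

s1 (pos 1,3,5,7,9,11,13,15): 0⊕0⊕0⊕1⊕1⊕0⊕1⊕1 = 0
s2 (pos 2,3,6,7,10,11,14,15): 0⊕0⊕1⊕1⊕1⊕0⊕1⊕1 = 1
s4 (pos 4,5,6,7,12,13,14,15): 1⊕0⊕1⊕1⊕1⊕1⊕1⊕1 = 1
s8 (pos 8,9,10,11,12,13,14,15): 1⊕1⊕1⊕0⊕1⊕1⊕1⊕1 = 1
Syndrome s8…s1 = 1110 → error at position 14.
Flip position 14: 000101111101111 → 000101111101101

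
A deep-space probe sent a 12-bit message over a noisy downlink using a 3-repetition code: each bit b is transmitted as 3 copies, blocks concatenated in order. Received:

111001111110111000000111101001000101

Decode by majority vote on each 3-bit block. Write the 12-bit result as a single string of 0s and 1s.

101110011001

Block 1 (111): 3 ones → 1
Block 2 (001): 1 one → 0
Block 3 (111): 3 ones → 1
Block 4 (110): 2 ones → 1
Block 5 (111): 3 ones → 1
Block 6 (000): 0 ones → 0
Block 7 (000): 0 ones → 0
Block 8 (111): 3 ones → 1
Block 9 (101): 2 ones → 1
Block 10 (001): 1 one → 0
Block 11 (000): 0 ones → 0
Block 12 (101): 2 ones → 1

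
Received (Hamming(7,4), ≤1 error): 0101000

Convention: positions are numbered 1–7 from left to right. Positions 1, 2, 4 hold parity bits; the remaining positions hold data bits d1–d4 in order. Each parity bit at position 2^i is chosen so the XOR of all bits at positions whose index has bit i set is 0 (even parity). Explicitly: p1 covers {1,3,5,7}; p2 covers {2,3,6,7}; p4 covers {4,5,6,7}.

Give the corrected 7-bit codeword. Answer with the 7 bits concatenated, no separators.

s1 (pos 1,3,5,7): 0⊕0⊕0⊕0 = 0
s2 (pos 2,3,6,7): 1⊕0⊕0⊕0 = 1
s4 (pos 4,5,6,7): 1⊕0⊕0⊕0 = 1
Syndrome s4…s1 = 110 → error at position 6.
Flip position 6: 0101000 → 0101010

0101010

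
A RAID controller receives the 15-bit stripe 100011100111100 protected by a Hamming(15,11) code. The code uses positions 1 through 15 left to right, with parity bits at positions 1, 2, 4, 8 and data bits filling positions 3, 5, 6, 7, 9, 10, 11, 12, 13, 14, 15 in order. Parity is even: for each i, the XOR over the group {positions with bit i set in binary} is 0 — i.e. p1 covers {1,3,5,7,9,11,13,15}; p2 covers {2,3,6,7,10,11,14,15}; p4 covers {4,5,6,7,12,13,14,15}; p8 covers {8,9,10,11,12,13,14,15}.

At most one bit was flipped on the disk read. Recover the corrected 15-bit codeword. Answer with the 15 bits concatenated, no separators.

s1 (pos 1,3,5,7,9,11,13,15): 1⊕0⊕1⊕1⊕0⊕1⊕1⊕0 = 1
s2 (pos 2,3,6,7,10,11,14,15): 0⊕0⊕1⊕1⊕1⊕1⊕0⊕0 = 0
s4 (pos 4,5,6,7,12,13,14,15): 0⊕1⊕1⊕1⊕1⊕1⊕0⊕0 = 1
s8 (pos 8,9,10,11,12,13,14,15): 0⊕0⊕1⊕1⊕1⊕1⊕0⊕0 = 0
Syndrome s8…s1 = 0101 → error at position 5.
Flip position 5: 100011100111100 → 100001100111100

100001100111100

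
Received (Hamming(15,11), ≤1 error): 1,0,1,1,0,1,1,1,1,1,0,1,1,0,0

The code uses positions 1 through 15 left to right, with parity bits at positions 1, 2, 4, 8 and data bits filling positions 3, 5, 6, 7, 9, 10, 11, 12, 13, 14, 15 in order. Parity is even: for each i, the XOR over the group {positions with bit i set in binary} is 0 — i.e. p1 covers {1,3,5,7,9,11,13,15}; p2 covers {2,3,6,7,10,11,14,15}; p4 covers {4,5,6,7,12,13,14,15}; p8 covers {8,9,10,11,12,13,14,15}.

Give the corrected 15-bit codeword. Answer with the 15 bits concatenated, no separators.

101101111101000

s1 (pos 1,3,5,7,9,11,13,15): 1⊕1⊕0⊕1⊕1⊕0⊕1⊕0 = 1
s2 (pos 2,3,6,7,10,11,14,15): 0⊕1⊕1⊕1⊕1⊕0⊕0⊕0 = 0
s4 (pos 4,5,6,7,12,13,14,15): 1⊕0⊕1⊕1⊕1⊕1⊕0⊕0 = 1
s8 (pos 8,9,10,11,12,13,14,15): 1⊕1⊕1⊕0⊕1⊕1⊕0⊕0 = 1
Syndrome s8…s1 = 1101 → error at position 13.
Flip position 13: 101101111101100 → 101101111101000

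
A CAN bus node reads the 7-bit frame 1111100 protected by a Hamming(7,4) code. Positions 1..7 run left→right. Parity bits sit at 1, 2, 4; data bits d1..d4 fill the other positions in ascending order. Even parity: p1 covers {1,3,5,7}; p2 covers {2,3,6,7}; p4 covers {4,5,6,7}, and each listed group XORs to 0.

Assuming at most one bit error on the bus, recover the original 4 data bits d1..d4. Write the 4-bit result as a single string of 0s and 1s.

1100

s1 (pos 1,3,5,7): 1⊕1⊕1⊕0 = 1
s2 (pos 2,3,6,7): 1⊕1⊕0⊕0 = 0
s4 (pos 4,5,6,7): 1⊕1⊕0⊕0 = 0
Syndrome s4…s1 = 001 → error at position 1.
Flip position 1: 1111100 → 0111100
Read data bits from positions 3,5,6,7: 1100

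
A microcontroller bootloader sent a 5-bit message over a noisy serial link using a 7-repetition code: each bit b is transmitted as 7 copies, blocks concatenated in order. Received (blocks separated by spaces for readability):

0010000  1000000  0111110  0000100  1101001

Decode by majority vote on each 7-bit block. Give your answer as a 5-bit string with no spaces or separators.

Block 1 (0010000): 1 one → 0
Block 2 (1000000): 1 one → 0
Block 3 (0111110): 5 ones → 1
Block 4 (0000100): 1 one → 0
Block 5 (1101001): 4 ones → 1

00101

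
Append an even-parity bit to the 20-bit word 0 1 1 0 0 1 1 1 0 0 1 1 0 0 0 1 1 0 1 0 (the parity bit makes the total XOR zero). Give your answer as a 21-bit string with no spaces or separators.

XOR of the 20 data bits: 0⊕1⊕1⊕0⊕0⊕1⊕1⊕1⊕0⊕0⊕1⊕1⊕0⊕0⊕0⊕1⊕1⊕0⊕1⊕0 = 0
Parity bit = 0 (so all 21 bits XOR to 0).

011001110011000110100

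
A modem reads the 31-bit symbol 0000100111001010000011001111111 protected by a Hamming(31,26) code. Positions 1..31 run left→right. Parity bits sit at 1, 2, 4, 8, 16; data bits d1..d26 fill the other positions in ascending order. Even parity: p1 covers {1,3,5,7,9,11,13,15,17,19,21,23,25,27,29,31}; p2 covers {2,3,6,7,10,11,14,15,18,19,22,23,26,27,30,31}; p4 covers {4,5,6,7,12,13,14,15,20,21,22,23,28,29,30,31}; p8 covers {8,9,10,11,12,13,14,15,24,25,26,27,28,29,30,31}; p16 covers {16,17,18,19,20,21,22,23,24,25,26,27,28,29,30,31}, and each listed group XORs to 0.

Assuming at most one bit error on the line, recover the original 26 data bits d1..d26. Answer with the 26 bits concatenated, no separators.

s1 (pos 1,3,5,7,9,11,13,15,17,19,21,23,25,27,29,31): 0⊕0⊕1⊕0⊕1⊕0⊕1⊕1⊕0⊕0⊕1⊕0⊕1⊕1⊕1⊕1 = 1
s2 (pos 2,3,6,7,10,11,14,15,18,19,22,23,26,27,30,31): 0⊕0⊕0⊕0⊕1⊕0⊕0⊕1⊕0⊕0⊕1⊕0⊕1⊕1⊕1⊕1 = 1
s4 (pos 4,5,6,7,12,13,14,15,20,21,22,23,28,29,30,31): 0⊕1⊕0⊕0⊕0⊕1⊕0⊕1⊕0⊕1⊕1⊕0⊕1⊕1⊕1⊕1 = 1
s8 (pos 8,9,10,11,12,13,14,15,24,25,26,27,28,29,30,31): 1⊕1⊕1⊕0⊕0⊕1⊕0⊕1⊕0⊕1⊕1⊕1⊕1⊕1⊕1⊕1 = 0
s16 (pos 16,17,18,19,20,21,22,23,24,25,26,27,28,29,30,31): 0⊕0⊕0⊕0⊕0⊕1⊕1⊕0⊕0⊕1⊕1⊕1⊕1⊕1⊕1⊕1 = 1
Syndrome s16…s1 = 10111 → error at position 23.
Flip position 23: 0000100111001010000011001111111 → 0000100111001010000011101111111
Read data bits from positions 3,5,6,7,9,10,11,12,13,14,15,17,18,19,20,21,22,23,24,25,26,27,28,29,30,31: 01001100101000011101111111

01001100101000011101111111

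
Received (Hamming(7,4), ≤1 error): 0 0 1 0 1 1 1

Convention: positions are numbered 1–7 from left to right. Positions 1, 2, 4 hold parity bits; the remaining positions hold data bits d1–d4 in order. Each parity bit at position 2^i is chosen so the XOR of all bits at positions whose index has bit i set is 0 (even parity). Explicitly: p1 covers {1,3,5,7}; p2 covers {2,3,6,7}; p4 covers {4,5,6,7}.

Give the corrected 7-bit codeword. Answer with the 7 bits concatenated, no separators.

0010110

s1 (pos 1,3,5,7): 0⊕1⊕1⊕1 = 1
s2 (pos 2,3,6,7): 0⊕1⊕1⊕1 = 1
s4 (pos 4,5,6,7): 0⊕1⊕1⊕1 = 1
Syndrome s4…s1 = 111 → error at position 7.
Flip position 7: 0010111 → 0010110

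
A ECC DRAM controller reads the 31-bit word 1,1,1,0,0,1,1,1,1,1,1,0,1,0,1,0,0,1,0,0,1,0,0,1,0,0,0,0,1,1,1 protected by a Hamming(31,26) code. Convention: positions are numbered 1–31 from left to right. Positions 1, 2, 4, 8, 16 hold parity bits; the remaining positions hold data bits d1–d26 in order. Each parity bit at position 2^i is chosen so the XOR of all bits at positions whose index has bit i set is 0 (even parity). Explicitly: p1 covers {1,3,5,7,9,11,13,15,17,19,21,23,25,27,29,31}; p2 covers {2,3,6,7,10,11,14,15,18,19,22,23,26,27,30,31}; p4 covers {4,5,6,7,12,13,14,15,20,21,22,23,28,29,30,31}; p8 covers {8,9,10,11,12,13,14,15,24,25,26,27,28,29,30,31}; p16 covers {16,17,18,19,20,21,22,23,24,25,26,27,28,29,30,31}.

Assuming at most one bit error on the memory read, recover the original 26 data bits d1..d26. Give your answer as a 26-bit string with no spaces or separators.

10111110101010010010000111

s1 (pos 1,3,5,7,9,11,13,15,17,19,21,23,25,27,29,31): 1⊕1⊕0⊕1⊕1⊕1⊕1⊕1⊕0⊕0⊕1⊕0⊕0⊕0⊕1⊕1 = 0
s2 (pos 2,3,6,7,10,11,14,15,18,19,22,23,26,27,30,31): 1⊕1⊕1⊕1⊕1⊕1⊕0⊕1⊕1⊕0⊕0⊕0⊕0⊕0⊕1⊕1 = 0
s4 (pos 4,5,6,7,12,13,14,15,20,21,22,23,28,29,30,31): 0⊕0⊕1⊕1⊕0⊕1⊕0⊕1⊕0⊕1⊕0⊕0⊕0⊕1⊕1⊕1 = 0
s8 (pos 8,9,10,11,12,13,14,15,24,25,26,27,28,29,30,31): 1⊕1⊕1⊕1⊕0⊕1⊕0⊕1⊕1⊕0⊕0⊕0⊕0⊕1⊕1⊕1 = 0
s16 (pos 16,17,18,19,20,21,22,23,24,25,26,27,28,29,30,31): 0⊕0⊕1⊕0⊕0⊕1⊕0⊕0⊕1⊕0⊕0⊕0⊕0⊕1⊕1⊕1 = 0
Syndrome s16…s1 = 00000 → no error.
Read data bits from positions 3,5,6,7,9,10,11,12,13,14,15,17,18,19,20,21,22,23,24,25,26,27,28,29,30,31: 10111110101010010010000111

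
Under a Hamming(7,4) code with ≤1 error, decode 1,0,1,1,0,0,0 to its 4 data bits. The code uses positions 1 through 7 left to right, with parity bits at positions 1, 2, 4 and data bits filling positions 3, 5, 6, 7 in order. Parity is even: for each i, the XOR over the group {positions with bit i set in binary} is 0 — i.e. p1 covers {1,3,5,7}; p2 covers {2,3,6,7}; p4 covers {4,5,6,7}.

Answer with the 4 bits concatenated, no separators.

1010

s1 (pos 1,3,5,7): 1⊕1⊕0⊕0 = 0
s2 (pos 2,3,6,7): 0⊕1⊕0⊕0 = 1
s4 (pos 4,5,6,7): 1⊕0⊕0⊕0 = 1
Syndrome s4…s1 = 110 → error at position 6.
Flip position 6: 1011000 → 1011010
Read data bits from positions 3,5,6,7: 1010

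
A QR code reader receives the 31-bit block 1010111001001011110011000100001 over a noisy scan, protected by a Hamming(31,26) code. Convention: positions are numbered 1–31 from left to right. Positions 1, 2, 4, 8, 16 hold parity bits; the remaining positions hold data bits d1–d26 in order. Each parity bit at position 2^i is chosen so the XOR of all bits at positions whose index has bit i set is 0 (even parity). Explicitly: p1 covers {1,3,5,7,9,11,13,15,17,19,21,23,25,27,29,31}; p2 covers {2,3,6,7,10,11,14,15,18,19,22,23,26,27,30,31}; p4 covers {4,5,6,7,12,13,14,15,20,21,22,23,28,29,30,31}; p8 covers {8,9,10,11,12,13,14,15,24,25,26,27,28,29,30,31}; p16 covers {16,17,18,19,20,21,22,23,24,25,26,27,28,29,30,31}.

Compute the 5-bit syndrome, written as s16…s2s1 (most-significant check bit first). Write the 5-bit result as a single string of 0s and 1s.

s1 (pos 1,3,5,7,9,11,13,15,17,19,21,23,25,27,29,31): 1⊕1⊕1⊕1⊕0⊕0⊕1⊕1⊕1⊕0⊕1⊕0⊕0⊕0⊕0⊕1 = 1
s2 (pos 2,3,6,7,10,11,14,15,18,19,22,23,26,27,30,31): 0⊕1⊕1⊕1⊕1⊕0⊕0⊕1⊕1⊕0⊕1⊕0⊕1⊕0⊕0⊕1 = 1
s4 (pos 4,5,6,7,12,13,14,15,20,21,22,23,28,29,30,31): 0⊕1⊕1⊕1⊕0⊕1⊕0⊕1⊕0⊕1⊕1⊕0⊕0⊕0⊕0⊕1 = 0
s8 (pos 8,9,10,11,12,13,14,15,24,25,26,27,28,29,30,31): 0⊕0⊕1⊕0⊕0⊕1⊕0⊕1⊕0⊕0⊕1⊕0⊕0⊕0⊕0⊕1 = 1
s16 (pos 16,17,18,19,20,21,22,23,24,25,26,27,28,29,30,31): 1⊕1⊕1⊕0⊕0⊕1⊕1⊕0⊕0⊕0⊕1⊕0⊕0⊕0⊕0⊕1 = 1
Syndrome s16…s1 = 11011 → error at position 27.

11011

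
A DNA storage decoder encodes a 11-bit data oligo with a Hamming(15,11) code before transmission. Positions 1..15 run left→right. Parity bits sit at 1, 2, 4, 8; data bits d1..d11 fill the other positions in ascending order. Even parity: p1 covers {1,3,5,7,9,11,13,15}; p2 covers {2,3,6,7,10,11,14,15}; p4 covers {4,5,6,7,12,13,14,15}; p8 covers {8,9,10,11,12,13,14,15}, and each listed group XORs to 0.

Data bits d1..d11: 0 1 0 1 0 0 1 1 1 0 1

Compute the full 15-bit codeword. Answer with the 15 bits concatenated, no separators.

Place data at non-parity positions: p1 p2 0 p4 1 0 1 p8 0 0 1 1 1 0 1
p1 (pos 1,3,5,7,9,11,13,15): XOR of data positions = 0⊕1⊕1⊕0⊕1⊕1⊕1 = 1
p2 (pos 2,3,6,7,10,11,14,15): XOR of data positions = 0⊕0⊕1⊕0⊕1⊕0⊕1 = 1
p4 (pos 4,5,6,7,12,13,14,15): XOR of data positions = 1⊕0⊕1⊕1⊕1⊕0⊕1 = 1
p8 (pos 8,9,10,11,12,13,14,15): XOR of data positions = 0⊕0⊕1⊕1⊕1⊕0⊕1 = 0
Codeword: 110110100011101

110110100011101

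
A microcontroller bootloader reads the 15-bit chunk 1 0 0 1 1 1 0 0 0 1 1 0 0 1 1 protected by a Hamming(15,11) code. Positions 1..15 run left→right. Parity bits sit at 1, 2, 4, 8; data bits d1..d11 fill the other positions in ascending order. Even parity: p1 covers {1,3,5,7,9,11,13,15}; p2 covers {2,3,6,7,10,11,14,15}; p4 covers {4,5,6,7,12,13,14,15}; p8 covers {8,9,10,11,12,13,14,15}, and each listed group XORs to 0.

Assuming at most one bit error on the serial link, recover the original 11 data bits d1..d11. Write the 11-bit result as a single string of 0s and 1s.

s1 (pos 1,3,5,7,9,11,13,15): 1⊕0⊕1⊕0⊕0⊕1⊕0⊕1 = 0
s2 (pos 2,3,6,7,10,11,14,15): 0⊕0⊕1⊕0⊕1⊕1⊕1⊕1 = 1
s4 (pos 4,5,6,7,12,13,14,15): 1⊕1⊕1⊕0⊕0⊕0⊕1⊕1 = 1
s8 (pos 8,9,10,11,12,13,14,15): 0⊕0⊕1⊕1⊕0⊕0⊕1⊕1 = 0
Syndrome s8…s1 = 0110 → error at position 6.
Flip position 6: 100111000110011 → 100110000110011
Read data bits from positions 3,5,6,7,9,10,11,12,13,14,15: 01000110011

01000110011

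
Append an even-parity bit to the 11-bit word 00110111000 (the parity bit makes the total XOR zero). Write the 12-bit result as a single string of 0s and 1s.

XOR of the 11 data bits: 0⊕0⊕1⊕1⊕0⊕1⊕1⊕1⊕0⊕0⊕0 = 1
Parity bit = 1 (so all 12 bits XOR to 0).

001101110001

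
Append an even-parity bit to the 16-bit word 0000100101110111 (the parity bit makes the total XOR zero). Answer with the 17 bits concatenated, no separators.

00001001011101110

XOR of the 16 data bits: 0⊕0⊕0⊕0⊕1⊕0⊕0⊕1⊕0⊕1⊕1⊕1⊕0⊕1⊕1⊕1 = 0
Parity bit = 0 (so all 17 bits XOR to 0).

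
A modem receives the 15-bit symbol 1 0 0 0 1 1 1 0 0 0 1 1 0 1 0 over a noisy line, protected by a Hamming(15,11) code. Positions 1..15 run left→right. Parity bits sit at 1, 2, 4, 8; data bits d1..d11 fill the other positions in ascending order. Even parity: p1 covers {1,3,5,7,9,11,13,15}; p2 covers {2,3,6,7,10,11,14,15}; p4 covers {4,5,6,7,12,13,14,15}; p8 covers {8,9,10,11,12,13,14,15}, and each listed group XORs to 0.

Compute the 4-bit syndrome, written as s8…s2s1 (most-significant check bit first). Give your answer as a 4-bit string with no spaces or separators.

s1 (pos 1,3,5,7,9,11,13,15): 1⊕0⊕1⊕1⊕0⊕1⊕0⊕0 = 0
s2 (pos 2,3,6,7,10,11,14,15): 0⊕0⊕1⊕1⊕0⊕1⊕1⊕0 = 0
s4 (pos 4,5,6,7,12,13,14,15): 0⊕1⊕1⊕1⊕1⊕0⊕1⊕0 = 1
s8 (pos 8,9,10,11,12,13,14,15): 0⊕0⊕0⊕1⊕1⊕0⊕1⊕0 = 1
Syndrome s8…s1 = 1100 → error at position 12.

1100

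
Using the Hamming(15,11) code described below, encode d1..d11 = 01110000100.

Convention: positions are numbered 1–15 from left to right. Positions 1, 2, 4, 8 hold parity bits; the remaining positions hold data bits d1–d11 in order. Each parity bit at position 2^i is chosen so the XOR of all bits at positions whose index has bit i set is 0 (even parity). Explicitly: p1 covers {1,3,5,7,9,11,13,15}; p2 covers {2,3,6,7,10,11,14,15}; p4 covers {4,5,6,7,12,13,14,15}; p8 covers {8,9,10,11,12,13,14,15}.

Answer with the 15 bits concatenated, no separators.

100011110000100

Place data at non-parity positions: p1 p2 0 p4 1 1 1 p8 0 0 0 0 1 0 0
p1 (pos 1,3,5,7,9,11,13,15): XOR of data positions = 0⊕1⊕1⊕0⊕0⊕1⊕0 = 1
p2 (pos 2,3,6,7,10,11,14,15): XOR of data positions = 0⊕1⊕1⊕0⊕0⊕0⊕0 = 0
p4 (pos 4,5,6,7,12,13,14,15): XOR of data positions = 1⊕1⊕1⊕0⊕1⊕0⊕0 = 0
p8 (pos 8,9,10,11,12,13,14,15): XOR of data positions = 0⊕0⊕0⊕0⊕1⊕0⊕0 = 1
Codeword: 100011110000100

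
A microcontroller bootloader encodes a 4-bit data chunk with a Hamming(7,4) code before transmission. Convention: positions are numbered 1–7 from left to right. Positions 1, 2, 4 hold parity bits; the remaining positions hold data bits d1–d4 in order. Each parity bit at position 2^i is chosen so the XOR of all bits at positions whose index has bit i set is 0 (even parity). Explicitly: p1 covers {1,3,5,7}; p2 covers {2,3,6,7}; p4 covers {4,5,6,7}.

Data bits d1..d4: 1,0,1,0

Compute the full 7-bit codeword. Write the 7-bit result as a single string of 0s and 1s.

Place data at non-parity positions: p1 p2 1 p4 0 1 0
p1 (pos 1,3,5,7): XOR of data positions = 1⊕0⊕0 = 1
p2 (pos 2,3,6,7): XOR of data positions = 1⊕1⊕0 = 0
p4 (pos 4,5,6,7): XOR of data positions = 0⊕1⊕0 = 1
Codeword: 1011010

1011010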